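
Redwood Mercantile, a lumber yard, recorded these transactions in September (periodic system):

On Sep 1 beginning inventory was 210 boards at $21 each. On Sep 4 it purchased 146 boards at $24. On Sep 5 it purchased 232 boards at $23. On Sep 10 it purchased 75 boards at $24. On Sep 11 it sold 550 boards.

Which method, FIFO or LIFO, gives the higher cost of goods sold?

LIFO

FIFO COGS: 210 @ $21 + 146 @ $24 + 194 @ $23 = $12,376
LIFO COGS: 75 @ $24 + 232 @ $23 + 146 @ $24 + 97 @ $21 = $12,677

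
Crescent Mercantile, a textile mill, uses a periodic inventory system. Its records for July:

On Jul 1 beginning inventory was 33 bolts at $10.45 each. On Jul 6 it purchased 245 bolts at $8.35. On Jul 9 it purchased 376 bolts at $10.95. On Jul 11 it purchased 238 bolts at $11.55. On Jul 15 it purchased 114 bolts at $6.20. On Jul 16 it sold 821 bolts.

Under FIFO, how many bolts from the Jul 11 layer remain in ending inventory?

71

Jul 16, 821 sold [FIFO — oldest first]: 33 @ $10.45 + 245 @ $8.35 + 376 @ $10.95 + 167 @ $11.55 = $8,436.65
Ending inventory: 71 @ $11.55 + 114 @ $6.20 = $1,526.85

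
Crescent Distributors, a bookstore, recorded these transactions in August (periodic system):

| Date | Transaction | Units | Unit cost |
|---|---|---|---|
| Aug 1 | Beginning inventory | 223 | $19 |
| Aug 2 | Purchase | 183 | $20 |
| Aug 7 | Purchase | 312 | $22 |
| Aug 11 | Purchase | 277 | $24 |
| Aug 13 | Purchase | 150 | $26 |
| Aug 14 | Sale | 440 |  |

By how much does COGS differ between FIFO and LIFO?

FIFO COGS: 223 @ $19 + 183 @ $20 + 34 @ $22 = $8,645
LIFO COGS: 150 @ $26 + 277 @ $24 + 13 @ $22 = $10,834
Difference = |$8,645 − $10,834| = $2,189

$2,189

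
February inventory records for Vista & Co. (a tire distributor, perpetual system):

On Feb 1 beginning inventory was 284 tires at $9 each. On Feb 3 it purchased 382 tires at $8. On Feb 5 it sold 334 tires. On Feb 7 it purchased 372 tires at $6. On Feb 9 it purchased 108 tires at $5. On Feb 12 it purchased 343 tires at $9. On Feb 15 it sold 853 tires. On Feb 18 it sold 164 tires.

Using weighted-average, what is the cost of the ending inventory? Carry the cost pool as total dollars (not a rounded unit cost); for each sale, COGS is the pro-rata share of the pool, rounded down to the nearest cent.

Ending inventory = $1,034.30

After Feb 1: 284 on hand, pool $2,556.00 (≈ $9.0000 each)
After Feb 3: 666 on hand, pool $5,612.00 (≈ $8.4264 each)
Feb 5, sell 334: 334/666 × $5,612.00 → $2,814.42
After Feb 7: 704 on hand, pool $5,029.58 (≈ $7.1443 each)
After Feb 9: 812 on hand, pool $5,569.58 (≈ $6.8591 each)
After Feb 12: 1155 on hand, pool $8,656.58 (≈ $7.4949 each)
Feb 15, sell 853: 853/1155 × $8,656.58 → $6,393.12
Feb 18, sell 164: 164/302 × $2,263.46 → $1,229.16
Total COGS = $2,814.42 + $6,393.12 + $1,229.16 = $10,436.70
Ending inventory (cost pool remaining) = $1,034.30
Check: goods available $11,471.00 = COGS $10,436.70 + ending $1,034.30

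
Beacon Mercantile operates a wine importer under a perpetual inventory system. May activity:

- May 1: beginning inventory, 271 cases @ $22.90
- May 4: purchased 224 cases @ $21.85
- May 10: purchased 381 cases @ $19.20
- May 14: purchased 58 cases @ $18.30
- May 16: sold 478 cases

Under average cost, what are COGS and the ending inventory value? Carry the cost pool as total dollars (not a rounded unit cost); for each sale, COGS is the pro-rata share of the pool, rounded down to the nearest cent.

After May 1: 271 on hand, pool $6,205.90 (≈ $22.9000 each)
After May 4: 495 on hand, pool $11,100.30 (≈ $22.4248 each)
After May 10: 876 on hand, pool $18,415.50 (≈ $21.0223 each)
After May 14: 934 on hand, pool $19,476.90 (≈ $20.8532 each)
May 16, sell 478: 478/934 × $19,476.90 → $9,967.83
Ending inventory (cost pool remaining) = $9,509.07
Check: goods available $19,476.90 = COGS $9,967.83 + ending $9,509.07

COGS = $9,967.83; ending inventory = $9,509.07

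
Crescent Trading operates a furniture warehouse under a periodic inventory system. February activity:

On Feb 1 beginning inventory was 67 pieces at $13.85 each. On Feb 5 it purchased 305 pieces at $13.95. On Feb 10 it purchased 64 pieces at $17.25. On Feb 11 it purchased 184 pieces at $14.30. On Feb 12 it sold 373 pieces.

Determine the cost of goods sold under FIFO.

Feb 12, 373 sold [FIFO — oldest first]: 67 @ $13.85 + 305 @ $13.95 + 1 @ $17.25 = $5,199.95
Ending inventory: 63 @ $17.25 + 184 @ $14.30 = $3,717.95

COGS = $5,199.95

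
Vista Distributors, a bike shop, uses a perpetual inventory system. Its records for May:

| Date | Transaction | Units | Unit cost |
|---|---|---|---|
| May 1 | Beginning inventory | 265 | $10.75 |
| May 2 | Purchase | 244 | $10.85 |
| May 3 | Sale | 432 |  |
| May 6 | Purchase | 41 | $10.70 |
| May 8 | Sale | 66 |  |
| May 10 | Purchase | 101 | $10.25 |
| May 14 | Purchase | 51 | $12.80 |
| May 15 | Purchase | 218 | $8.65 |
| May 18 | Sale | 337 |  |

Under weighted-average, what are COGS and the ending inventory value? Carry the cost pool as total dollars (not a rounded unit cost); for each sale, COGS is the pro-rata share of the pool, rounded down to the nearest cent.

COGS = $8,676.02; ending inventory = $832.58

After May 1: 265 on hand, pool $2,848.75 (≈ $10.7500 each)
After May 2: 509 on hand, pool $5,496.15 (≈ $10.7979 each)
May 3, sell 432: 432/509 × $5,496.15 → $4,664.70
After May 6: 118 on hand, pool $1,270.15 (≈ $10.7640 each)
May 8, sell 66: 66/118 × $1,270.15 → $710.42
After May 10: 153 on hand, pool $1,594.98 (≈ $10.4247 each)
After May 14: 204 on hand, pool $2,247.78 (≈ $11.0185 each)
After May 15: 422 on hand, pool $4,133.48 (≈ $9.7950 each)
May 18, sell 337: 337/422 × $4,133.48 → $3,300.90
Total COGS = $4,664.70 + $710.42 + $3,300.90 = $8,676.02
Ending inventory (cost pool remaining) = $832.58
Check: goods available $9,508.60 = COGS $8,676.02 + ending $832.58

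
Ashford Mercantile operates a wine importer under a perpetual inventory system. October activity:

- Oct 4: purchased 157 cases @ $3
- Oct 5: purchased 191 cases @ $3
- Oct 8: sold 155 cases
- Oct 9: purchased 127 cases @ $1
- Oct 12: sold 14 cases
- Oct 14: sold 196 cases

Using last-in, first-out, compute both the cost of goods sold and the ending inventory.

Oct 8, 155 sold [LIFO — newest first]: 155 @ $3 = $465
Oct 12, 14 sold [LIFO — newest first]: 14 @ $1 = $14
Oct 14, 196 sold [LIFO — newest first]: 113 @ $1 + 36 @ $3 + 47 @ $3 = $362
Total COGS = $465 + $14 + $362 = $841
Ending inventory: 110 @ $3 = $330
Check: goods available $1,171 = COGS $841 + ending $330

COGS = $841; ending inventory = $330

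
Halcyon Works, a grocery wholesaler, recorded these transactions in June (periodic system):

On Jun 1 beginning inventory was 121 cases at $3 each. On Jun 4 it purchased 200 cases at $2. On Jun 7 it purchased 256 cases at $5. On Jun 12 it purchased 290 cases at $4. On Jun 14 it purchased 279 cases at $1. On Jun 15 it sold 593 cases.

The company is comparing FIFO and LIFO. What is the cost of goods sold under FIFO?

COGS = $2,107

FIFO COGS: 121 @ $3 + 200 @ $2 + 256 @ $5 + 16 @ $4 = $2,107
LIFO COGS: 279 @ $1 + 290 @ $4 + 24 @ $5 = $1,559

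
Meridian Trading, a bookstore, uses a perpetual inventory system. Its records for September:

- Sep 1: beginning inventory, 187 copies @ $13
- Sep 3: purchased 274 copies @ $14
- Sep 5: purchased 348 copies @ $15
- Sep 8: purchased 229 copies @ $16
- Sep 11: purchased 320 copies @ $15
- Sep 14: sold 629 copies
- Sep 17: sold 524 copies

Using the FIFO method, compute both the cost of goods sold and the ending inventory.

Sep 14, 629 sold [FIFO — oldest first]: 187 @ $13 + 274 @ $14 + 168 @ $15 = $8,787
Sep 17, 524 sold [FIFO — oldest first]: 180 @ $15 + 229 @ $16 + 115 @ $15 = $8,089
Total COGS = $8,787 + $8,089 = $16,876
Ending inventory: 205 @ $15 = $3,075

COGS = $16,876; ending inventory = $3,075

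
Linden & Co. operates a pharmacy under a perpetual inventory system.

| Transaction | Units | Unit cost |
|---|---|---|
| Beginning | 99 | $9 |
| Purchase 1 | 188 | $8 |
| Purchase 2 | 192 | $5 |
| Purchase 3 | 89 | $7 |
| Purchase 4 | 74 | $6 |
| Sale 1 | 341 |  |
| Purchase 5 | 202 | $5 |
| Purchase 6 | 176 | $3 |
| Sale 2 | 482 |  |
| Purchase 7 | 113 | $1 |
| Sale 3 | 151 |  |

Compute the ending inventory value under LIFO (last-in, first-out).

Sale 1 (341) [LIFO — newest first]: 74 @ $6 + 89 @ $7 + 178 @ $5 = $1,957
Sale 2 (482) [LIFO — newest first]: 176 @ $3 + 202 @ $5 + 14 @ $5 + 90 @ $8 = $2,328
Sale 3 (151) [LIFO — newest first]: 113 @ $1 + 38 @ $8 = $417
Total COGS = $1,957 + $2,328 + $417 = $4,702
Ending inventory: 99 @ $9 + 60 @ $8 = $1,371
Check: goods available $6,073 = COGS $4,702 + ending $1,371

Ending inventory = $1,371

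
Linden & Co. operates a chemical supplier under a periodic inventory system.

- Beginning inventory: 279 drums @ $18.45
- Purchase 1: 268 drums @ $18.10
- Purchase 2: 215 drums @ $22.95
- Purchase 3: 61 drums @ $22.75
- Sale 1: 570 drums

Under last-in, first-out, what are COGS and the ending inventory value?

COGS = $11,652.50; ending inventory = $4,667.85

Sale 1 (570) [LIFO — newest first]: 61 @ $22.75 + 215 @ $22.95 + 268 @ $18.10 + 26 @ $18.45 = $11,652.50
Ending inventory: 253 @ $18.45 = $4,667.85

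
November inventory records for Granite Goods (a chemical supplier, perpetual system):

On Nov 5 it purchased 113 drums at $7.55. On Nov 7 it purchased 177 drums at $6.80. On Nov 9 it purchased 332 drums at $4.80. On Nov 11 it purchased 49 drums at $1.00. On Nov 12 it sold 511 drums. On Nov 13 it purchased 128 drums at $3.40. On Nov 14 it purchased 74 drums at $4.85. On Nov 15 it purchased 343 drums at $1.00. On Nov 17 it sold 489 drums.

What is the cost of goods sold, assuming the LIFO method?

COGS = $3,473.30

Nov 12, 511 sold [LIFO — newest first]: 49 @ $1.00 + 332 @ $4.80 + 130 @ $6.80 = $2,526.60
Nov 17, 489 sold [LIFO — newest first]: 343 @ $1.00 + 74 @ $4.85 + 72 @ $3.40 = $946.70
Total COGS = $2,526.60 + $946.70 = $3,473.30
Ending inventory: 113 @ $7.55 + 47 @ $6.80 + 56 @ $3.40 = $1,363.15
Check: goods available $4,836.45 = COGS $3,473.30 + ending $1,363.15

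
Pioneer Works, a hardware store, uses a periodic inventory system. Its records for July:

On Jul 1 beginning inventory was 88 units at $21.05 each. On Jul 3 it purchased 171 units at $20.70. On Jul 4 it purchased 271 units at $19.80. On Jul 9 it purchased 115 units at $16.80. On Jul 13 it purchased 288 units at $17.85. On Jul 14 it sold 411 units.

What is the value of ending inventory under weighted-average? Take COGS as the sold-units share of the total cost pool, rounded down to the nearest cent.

Jul 14, sell 411: 411/933 × $17,830.70 → $7,854.68
Ending inventory (cost pool remaining) = $9,976.02
Check: goods available $17,830.70 = COGS $7,854.68 + ending $9,976.02

Ending inventory = $9,976.02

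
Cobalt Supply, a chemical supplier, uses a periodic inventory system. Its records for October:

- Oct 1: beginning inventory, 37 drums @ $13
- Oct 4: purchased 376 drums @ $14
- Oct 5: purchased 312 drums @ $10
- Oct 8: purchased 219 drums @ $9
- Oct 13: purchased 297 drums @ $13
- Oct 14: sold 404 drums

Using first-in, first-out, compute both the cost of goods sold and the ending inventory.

COGS = $5,619; ending inventory = $9,078

Oct 14, 404 sold [FIFO — oldest first]: 37 @ $13 + 367 @ $14 = $5,619
Ending inventory: 9 @ $14 + 312 @ $10 + 219 @ $9 + 297 @ $13 = $9,078
Check: goods available $14,697 = COGS $5,619 + ending $9,078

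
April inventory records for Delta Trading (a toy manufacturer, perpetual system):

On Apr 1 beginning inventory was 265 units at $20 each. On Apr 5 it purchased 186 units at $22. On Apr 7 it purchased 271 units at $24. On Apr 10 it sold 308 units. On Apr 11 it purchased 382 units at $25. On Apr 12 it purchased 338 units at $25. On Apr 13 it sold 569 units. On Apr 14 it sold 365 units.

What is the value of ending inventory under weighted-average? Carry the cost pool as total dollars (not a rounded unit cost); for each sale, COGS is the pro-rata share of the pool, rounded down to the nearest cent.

After Apr 1: 265 on hand, pool $5,300.00 (≈ $20.0000 each)
After Apr 5: 451 on hand, pool $9,392.00 (≈ $20.8248 each)
After Apr 7: 722 on hand, pool $15,896.00 (≈ $22.0166 each)
Apr 10, sell 308: 308/722 × $15,896.00 → $6,781.11
After Apr 11: 796 on hand, pool $18,664.89 (≈ $23.4484 each)
After Apr 12: 1134 on hand, pool $27,114.89 (≈ $23.9108 each)
Apr 13, sell 569: 569/1134 × $27,114.89 → $13,605.26
Apr 14, sell 365: 365/565 × $13,509.63 → $8,727.46
Total COGS = $6,781.11 + $13,605.26 + $8,727.46 = $29,113.83
Ending inventory (cost pool remaining) = $4,782.17
Check: goods available $33,896.00 = COGS $29,113.83 + ending $4,782.17

Ending inventory = $4,782.17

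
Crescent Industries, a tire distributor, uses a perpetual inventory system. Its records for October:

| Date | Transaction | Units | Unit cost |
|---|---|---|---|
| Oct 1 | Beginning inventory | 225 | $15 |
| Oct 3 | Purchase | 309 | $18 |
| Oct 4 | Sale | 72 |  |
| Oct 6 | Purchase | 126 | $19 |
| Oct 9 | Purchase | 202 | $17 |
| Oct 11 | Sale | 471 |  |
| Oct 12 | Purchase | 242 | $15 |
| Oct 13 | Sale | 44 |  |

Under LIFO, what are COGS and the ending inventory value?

Oct 4, 72 sold [LIFO — newest first]: 72 @ $18 = $1,296
Oct 11, 471 sold [LIFO — newest first]: 202 @ $17 + 126 @ $19 + 143 @ $18 = $8,402
Oct 13, 44 sold [LIFO — newest first]: 44 @ $15 = $660
Total COGS = $1,296 + $8,402 + $660 = $10,358
Ending inventory: 225 @ $15 + 94 @ $18 + 198 @ $15 = $8,037

COGS = $10,358; ending inventory = $8,037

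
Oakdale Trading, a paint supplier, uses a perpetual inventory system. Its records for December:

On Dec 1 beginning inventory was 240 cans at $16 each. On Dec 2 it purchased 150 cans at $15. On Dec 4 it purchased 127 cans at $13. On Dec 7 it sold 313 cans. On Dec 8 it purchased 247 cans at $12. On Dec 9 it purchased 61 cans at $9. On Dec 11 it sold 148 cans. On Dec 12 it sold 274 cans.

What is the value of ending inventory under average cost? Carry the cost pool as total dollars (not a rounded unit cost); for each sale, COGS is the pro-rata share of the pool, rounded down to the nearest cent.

After Dec 1: 240 on hand, pool $3,840.00 (≈ $16.0000 each)
After Dec 2: 390 on hand, pool $6,090.00 (≈ $15.6154 each)
After Dec 4: 517 on hand, pool $7,741.00 (≈ $14.9729 each)
Dec 7, sell 313: 313/517 × $7,741.00 → $4,686.52
After Dec 8: 451 on hand, pool $6,018.48 (≈ $13.3447 each)
After Dec 9: 512 on hand, pool $6,567.48 (≈ $12.8271 each)
Dec 11, sell 148: 148/512 × $6,567.48 → $1,898.41
Dec 12, sell 274: 274/364 × $4,669.07 → $3,514.62
Total COGS = $4,686.52 + $1,898.41 + $3,514.62 = $10,099.55
Ending inventory (cost pool remaining) = $1,154.45

Ending inventory = $1,154.45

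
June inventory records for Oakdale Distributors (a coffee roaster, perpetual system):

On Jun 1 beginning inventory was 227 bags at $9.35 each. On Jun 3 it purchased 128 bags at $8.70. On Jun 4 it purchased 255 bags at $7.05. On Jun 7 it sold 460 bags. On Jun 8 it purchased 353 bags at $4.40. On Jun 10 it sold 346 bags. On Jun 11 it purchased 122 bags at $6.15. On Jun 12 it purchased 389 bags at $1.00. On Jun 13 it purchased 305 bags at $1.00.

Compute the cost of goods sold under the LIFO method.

COGS = $5,153.70

Jun 7, 460 sold [LIFO — newest first]: 255 @ $7.05 + 128 @ $8.70 + 77 @ $9.35 = $3,631.30
Jun 10, 346 sold [LIFO — newest first]: 346 @ $4.40 = $1,522.40
Total COGS = $3,631.30 + $1,522.40 = $5,153.70
Ending inventory: 150 @ $9.35 + 7 @ $4.40 + 122 @ $6.15 + 389 @ $1.00 + 305 @ $1.00 = $2,877.60
Check: goods available $8,031.30 = COGS $5,153.70 + ending $2,877.60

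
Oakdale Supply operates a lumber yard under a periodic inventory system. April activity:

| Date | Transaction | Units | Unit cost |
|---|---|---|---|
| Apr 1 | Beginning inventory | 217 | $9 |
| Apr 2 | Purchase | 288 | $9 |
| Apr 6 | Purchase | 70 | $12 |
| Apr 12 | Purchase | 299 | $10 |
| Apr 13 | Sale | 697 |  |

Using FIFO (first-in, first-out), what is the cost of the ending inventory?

Ending inventory = $1,770

Apr 13, 697 sold [FIFO — oldest first]: 217 @ $9 + 288 @ $9 + 70 @ $12 + 122 @ $10 = $6,605
Ending inventory: 177 @ $10 = $1,770
Check: goods available $8,375 = COGS $6,605 + ending $1,770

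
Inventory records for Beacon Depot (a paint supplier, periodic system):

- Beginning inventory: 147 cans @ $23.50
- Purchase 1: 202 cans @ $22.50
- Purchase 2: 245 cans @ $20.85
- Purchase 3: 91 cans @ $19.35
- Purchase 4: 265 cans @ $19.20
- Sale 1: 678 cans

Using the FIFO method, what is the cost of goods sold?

Sale 1 (678) [FIFO — oldest first]: 147 @ $23.50 + 202 @ $22.50 + 245 @ $20.85 + 84 @ $19.35 = $14,733.15
Ending inventory: 7 @ $19.35 + 265 @ $19.20 = $5,223.45

COGS = $14,733.15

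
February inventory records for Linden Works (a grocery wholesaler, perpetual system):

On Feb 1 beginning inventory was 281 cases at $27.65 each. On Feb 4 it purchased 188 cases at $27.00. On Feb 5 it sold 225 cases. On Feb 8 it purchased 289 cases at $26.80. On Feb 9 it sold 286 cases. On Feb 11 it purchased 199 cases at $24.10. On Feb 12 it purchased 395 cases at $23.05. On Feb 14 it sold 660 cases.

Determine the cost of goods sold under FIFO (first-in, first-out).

Feb 5, 225 sold [FIFO — oldest first]: 225 @ $27.65 = $6,221.25
Feb 9, 286 sold [FIFO — oldest first]: 56 @ $27.65 + 188 @ $27.00 + 42 @ $26.80 = $7,750.00
Feb 14, 660 sold [FIFO — oldest first]: 247 @ $26.80 + 199 @ $24.10 + 214 @ $23.05 = $16,348.20
Total COGS = $6,221.25 + $7,750.00 + $16,348.20 = $30,319.45
Ending inventory: 181 @ $23.05 = $4,172.05

COGS = $30,319.45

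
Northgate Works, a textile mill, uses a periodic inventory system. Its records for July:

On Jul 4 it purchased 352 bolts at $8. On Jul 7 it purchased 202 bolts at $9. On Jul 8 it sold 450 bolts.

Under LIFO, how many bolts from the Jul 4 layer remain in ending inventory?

Jul 8, 450 sold [LIFO — newest first]: 202 @ $9 + 248 @ $8 = $3,802
Ending inventory: 104 @ $8 = $832

104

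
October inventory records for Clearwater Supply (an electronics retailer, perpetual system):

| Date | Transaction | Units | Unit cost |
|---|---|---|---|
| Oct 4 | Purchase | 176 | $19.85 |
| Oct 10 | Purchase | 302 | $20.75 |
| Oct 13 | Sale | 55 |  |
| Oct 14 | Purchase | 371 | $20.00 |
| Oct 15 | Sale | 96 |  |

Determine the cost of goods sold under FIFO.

Oct 13, 55 sold [FIFO — oldest first]: 55 @ $19.85 = $1,091.75
Oct 15, 96 sold [FIFO — oldest first]: 96 @ $19.85 = $1,905.60
Total COGS = $1,091.75 + $1,905.60 = $2,997.35
Ending inventory: 25 @ $19.85 + 302 @ $20.75 + 371 @ $20.00 = $14,182.75
Check: goods available $17,180.10 = COGS $2,997.35 + ending $14,182.75

COGS = $2,997.35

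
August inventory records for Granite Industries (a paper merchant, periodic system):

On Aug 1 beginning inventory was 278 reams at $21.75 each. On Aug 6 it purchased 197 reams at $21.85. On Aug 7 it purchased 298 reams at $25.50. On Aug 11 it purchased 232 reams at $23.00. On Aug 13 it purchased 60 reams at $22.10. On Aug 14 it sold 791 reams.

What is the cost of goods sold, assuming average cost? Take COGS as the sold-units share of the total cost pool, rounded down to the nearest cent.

COGS = $18,279.86

Aug 14, sell 791: 791/1065 × $24,611.95 → $18,279.86
Ending inventory (cost pool remaining) = $6,332.09
Check: goods available $24,611.95 = COGS $18,279.86 + ending $6,332.09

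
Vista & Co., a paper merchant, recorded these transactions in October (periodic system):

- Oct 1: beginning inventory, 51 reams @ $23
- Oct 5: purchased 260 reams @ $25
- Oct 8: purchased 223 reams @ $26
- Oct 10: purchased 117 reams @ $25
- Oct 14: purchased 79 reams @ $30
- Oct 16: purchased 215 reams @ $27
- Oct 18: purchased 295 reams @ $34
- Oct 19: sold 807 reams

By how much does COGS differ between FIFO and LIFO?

FIFO COGS: 51 @ $23 + 260 @ $25 + 223 @ $26 + 117 @ $25 + 79 @ $30 + 77 @ $27 = $20,845
LIFO COGS: 295 @ $34 + 215 @ $27 + 79 @ $30 + 117 @ $25 + 101 @ $26 = $23,756
Difference = |$20,845 − $23,756| = $2,911

$2,911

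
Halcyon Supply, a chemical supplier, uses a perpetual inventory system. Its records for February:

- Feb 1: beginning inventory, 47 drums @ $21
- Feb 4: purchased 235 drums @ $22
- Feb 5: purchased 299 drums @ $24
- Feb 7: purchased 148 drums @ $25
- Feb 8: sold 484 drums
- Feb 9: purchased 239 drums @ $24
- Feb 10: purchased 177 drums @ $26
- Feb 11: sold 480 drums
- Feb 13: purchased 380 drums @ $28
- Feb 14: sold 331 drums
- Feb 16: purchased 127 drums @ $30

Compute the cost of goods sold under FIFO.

Feb 8, 484 sold [FIFO — oldest first]: 47 @ $21 + 235 @ $22 + 202 @ $24 = $11,005
Feb 11, 480 sold [FIFO — oldest first]: 97 @ $24 + 148 @ $25 + 235 @ $24 = $11,668
Feb 14, 331 sold [FIFO — oldest first]: 4 @ $24 + 177 @ $26 + 150 @ $28 = $8,898
Total COGS = $11,005 + $11,668 + $8,898 = $31,571
Ending inventory: 230 @ $28 + 127 @ $30 = $10,250
Check: goods available $41,821 = COGS $31,571 + ending $10,250

COGS = $31,571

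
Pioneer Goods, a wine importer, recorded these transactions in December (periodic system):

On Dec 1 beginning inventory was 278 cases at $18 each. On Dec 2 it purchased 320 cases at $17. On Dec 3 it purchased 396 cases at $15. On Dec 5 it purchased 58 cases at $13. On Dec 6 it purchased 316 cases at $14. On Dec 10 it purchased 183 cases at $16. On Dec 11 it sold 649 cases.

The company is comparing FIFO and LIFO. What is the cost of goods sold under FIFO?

FIFO COGS: 278 @ $18 + 320 @ $17 + 51 @ $15 = $11,209
LIFO COGS: 183 @ $16 + 316 @ $14 + 58 @ $13 + 92 @ $15 = $9,486

COGS = $11,209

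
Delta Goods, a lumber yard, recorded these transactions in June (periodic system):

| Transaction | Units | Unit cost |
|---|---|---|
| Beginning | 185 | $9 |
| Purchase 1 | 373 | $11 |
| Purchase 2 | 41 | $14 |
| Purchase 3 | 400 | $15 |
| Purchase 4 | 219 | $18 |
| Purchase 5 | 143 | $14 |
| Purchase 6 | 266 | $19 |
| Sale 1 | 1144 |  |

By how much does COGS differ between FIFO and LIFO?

FIFO COGS: 185 @ $9 + 373 @ $11 + 41 @ $14 + 400 @ $15 + 145 @ $18 = $14,952
LIFO COGS: 266 @ $19 + 143 @ $14 + 219 @ $18 + 400 @ $15 + 41 @ $14 + 75 @ $11 = $18,397
Difference = |$14,952 − $18,397| = $3,445

$3,445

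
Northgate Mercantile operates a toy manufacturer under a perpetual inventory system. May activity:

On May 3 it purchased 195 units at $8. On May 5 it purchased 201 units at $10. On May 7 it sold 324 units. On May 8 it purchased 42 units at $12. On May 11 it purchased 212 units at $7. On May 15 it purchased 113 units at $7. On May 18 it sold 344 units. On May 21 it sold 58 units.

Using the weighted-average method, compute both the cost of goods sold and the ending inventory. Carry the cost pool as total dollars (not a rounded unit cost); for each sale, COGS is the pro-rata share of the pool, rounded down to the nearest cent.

After May 3: 195 on hand, pool $1,560.00 (≈ $8.0000 each)
After May 5: 396 on hand, pool $3,570.00 (≈ $9.0152 each)
May 7, sell 324: 324/396 × $3,570.00 → $2,920.90
After May 8: 114 on hand, pool $1,153.10 (≈ $10.1149 each)
After May 11: 326 on hand, pool $2,637.10 (≈ $8.0893 each)
After May 15: 439 on hand, pool $3,428.10 (≈ $7.8089 each)
May 18, sell 344: 344/439 × $3,428.10 → $2,686.25
May 21, sell 58: 58/95 × $741.85 → $452.91
Total COGS = $2,920.90 + $2,686.25 + $452.91 = $6,060.06
Ending inventory (cost pool remaining) = $288.94

COGS = $6,060.06; ending inventory = $288.94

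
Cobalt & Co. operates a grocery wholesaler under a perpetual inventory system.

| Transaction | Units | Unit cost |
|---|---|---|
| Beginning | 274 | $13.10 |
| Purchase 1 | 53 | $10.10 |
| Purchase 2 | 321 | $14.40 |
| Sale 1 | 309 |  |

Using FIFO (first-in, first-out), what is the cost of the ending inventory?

Sale 1 (309) [FIFO — oldest first]: 274 @ $13.10 + 35 @ $10.10 = $3,942.90
Ending inventory: 18 @ $10.10 + 321 @ $14.40 = $4,804.20
Check: goods available $8,747.10 = COGS $3,942.90 + ending $4,804.20

Ending inventory = $4,804.20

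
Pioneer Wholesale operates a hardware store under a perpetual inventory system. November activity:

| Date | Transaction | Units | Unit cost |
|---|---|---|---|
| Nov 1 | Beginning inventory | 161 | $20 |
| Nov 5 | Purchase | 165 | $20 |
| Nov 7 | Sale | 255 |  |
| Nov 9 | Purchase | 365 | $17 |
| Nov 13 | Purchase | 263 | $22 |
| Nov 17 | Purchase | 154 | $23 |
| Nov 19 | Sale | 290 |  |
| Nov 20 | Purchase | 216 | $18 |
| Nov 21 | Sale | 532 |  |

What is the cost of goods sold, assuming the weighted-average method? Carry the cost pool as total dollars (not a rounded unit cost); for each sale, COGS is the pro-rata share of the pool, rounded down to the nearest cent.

After Nov 1: 161 on hand, pool $3,220.00 (≈ $20.0000 each)
After Nov 5: 326 on hand, pool $6,520.00 (≈ $20.0000 each)
Nov 7, sell 255: 255/326 × $6,520.00 → $5,100.00
After Nov 9: 436 on hand, pool $7,625.00 (≈ $17.4885 each)
After Nov 13: 699 on hand, pool $13,411.00 (≈ $19.1860 each)
After Nov 17: 853 on hand, pool $16,953.00 (≈ $19.8746 each)
Nov 19, sell 290: 290/853 × $16,953.00 → $5,763.62
After Nov 20: 779 on hand, pool $15,077.38 (≈ $19.3548 each)
Nov 21, sell 532: 532/779 × $15,077.38 → $10,296.74
Total COGS = $5,100.00 + $5,763.62 + $10,296.74 = $21,160.36
Ending inventory (cost pool remaining) = $4,780.64

COGS = $21,160.36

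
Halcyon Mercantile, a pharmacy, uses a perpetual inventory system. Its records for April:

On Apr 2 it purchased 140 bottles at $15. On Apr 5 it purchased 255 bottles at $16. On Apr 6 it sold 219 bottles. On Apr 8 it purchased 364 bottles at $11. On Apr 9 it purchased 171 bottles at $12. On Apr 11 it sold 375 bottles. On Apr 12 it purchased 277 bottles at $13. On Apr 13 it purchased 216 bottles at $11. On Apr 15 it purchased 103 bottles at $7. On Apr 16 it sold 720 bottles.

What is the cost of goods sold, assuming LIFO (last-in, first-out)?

Apr 6, 219 sold [LIFO — newest first]: 219 @ $16 = $3,504
Apr 11, 375 sold [LIFO — newest first]: 171 @ $12 + 204 @ $11 = $4,296
Apr 16, 720 sold [LIFO — newest first]: 103 @ $7 + 216 @ $11 + 277 @ $13 + 124 @ $11 = $8,062
Total COGS = $3,504 + $4,296 + $8,062 = $15,862
Ending inventory: 140 @ $15 + 36 @ $16 + 36 @ $11 = $3,072
Check: goods available $18,934 = COGS $15,862 + ending $3,072

COGS = $15,862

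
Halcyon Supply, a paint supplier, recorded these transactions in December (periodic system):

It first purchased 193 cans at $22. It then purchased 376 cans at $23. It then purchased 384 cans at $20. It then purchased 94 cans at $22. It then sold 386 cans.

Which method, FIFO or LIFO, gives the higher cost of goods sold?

FIFO

FIFO COGS: 193 @ $22 + 193 @ $23 = $8,685
LIFO COGS: 94 @ $22 + 292 @ $20 = $7,908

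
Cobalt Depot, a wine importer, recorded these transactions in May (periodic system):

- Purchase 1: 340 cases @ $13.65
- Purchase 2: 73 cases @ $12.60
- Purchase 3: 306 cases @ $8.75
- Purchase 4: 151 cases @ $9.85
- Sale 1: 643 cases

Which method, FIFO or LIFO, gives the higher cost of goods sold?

FIFO COGS: 340 @ $13.65 + 73 @ $12.60 + 230 @ $8.75 = $7,573.30
LIFO COGS: 151 @ $9.85 + 306 @ $8.75 + 73 @ $12.60 + 113 @ $13.65 = $6,627.10

FIFO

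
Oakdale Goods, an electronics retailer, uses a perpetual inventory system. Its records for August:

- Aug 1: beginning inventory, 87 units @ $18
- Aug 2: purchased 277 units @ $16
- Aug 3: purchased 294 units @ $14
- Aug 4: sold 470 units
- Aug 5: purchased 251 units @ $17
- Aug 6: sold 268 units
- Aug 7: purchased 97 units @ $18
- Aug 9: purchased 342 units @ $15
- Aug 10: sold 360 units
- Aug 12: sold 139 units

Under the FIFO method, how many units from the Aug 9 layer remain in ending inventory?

Aug 4, 470 sold [FIFO — oldest first]: 87 @ $18 + 277 @ $16 + 106 @ $14 = $7,482
Aug 6, 268 sold [FIFO — oldest first]: 188 @ $14 + 80 @ $17 = $3,992
Aug 10, 360 sold [FIFO — oldest first]: 171 @ $17 + 97 @ $18 + 92 @ $15 = $6,033
Aug 12, 139 sold [FIFO — oldest first]: 139 @ $15 = $2,085
Total COGS = $7,482 + $3,992 + $6,033 + $2,085 = $19,592
Ending inventory: 111 @ $15 = $1,665

111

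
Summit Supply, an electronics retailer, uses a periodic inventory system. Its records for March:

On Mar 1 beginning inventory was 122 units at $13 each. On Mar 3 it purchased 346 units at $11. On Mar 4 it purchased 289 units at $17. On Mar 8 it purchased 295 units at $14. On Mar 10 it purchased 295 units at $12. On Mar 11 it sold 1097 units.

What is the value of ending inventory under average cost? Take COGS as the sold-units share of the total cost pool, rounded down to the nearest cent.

Mar 11, sell 1097: 1097/1347 × $17,975.00 → $14,638.88
Ending inventory (cost pool remaining) = $3,336.12

Ending inventory = $3,336.12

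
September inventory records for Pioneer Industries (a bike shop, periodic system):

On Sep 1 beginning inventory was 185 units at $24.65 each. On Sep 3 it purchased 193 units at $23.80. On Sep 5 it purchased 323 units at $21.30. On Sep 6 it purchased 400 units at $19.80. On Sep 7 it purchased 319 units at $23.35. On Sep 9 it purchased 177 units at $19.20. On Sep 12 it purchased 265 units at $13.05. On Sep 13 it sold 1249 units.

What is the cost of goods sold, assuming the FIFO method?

COGS = $27,409.35

Sep 13, 1249 sold [FIFO — oldest first]: 185 @ $24.65 + 193 @ $23.80 + 323 @ $21.30 + 400 @ $19.80 + 148 @ $23.35 = $27,409.35
Ending inventory: 171 @ $23.35 + 177 @ $19.20 + 265 @ $13.05 = $10,849.50
Check: goods available $38,258.85 = COGS $27,409.35 + ending $10,849.50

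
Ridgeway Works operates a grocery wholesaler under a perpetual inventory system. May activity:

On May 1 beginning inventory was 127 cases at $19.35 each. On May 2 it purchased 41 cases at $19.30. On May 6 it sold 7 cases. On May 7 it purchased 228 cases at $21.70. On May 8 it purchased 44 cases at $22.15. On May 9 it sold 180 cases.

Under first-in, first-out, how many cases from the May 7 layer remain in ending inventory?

May 6, 7 sold [FIFO — oldest first]: 7 @ $19.35 = $135.45
May 9, 180 sold [FIFO — oldest first]: 120 @ $19.35 + 41 @ $19.30 + 19 @ $21.70 = $3,525.60
Total COGS = $135.45 + $3,525.60 = $3,661.05
Ending inventory: 209 @ $21.70 + 44 @ $22.15 = $5,509.90
Check: goods available $9,170.95 = COGS $3,661.05 + ending $5,509.90

209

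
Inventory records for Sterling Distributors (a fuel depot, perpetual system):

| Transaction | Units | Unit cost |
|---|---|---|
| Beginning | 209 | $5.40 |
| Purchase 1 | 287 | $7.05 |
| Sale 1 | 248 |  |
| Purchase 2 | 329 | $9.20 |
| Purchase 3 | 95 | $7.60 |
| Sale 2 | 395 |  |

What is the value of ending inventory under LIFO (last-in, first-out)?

Sale 1 (248) [LIFO — newest first]: 248 @ $7.05 = $1,748.40
Sale 2 (395) [LIFO — newest first]: 95 @ $7.60 + 300 @ $9.20 = $3,482.00
Total COGS = $1,748.40 + $3,482.00 = $5,230.40
Ending inventory: 209 @ $5.40 + 39 @ $7.05 + 29 @ $9.20 = $1,670.35
Check: goods available $6,900.75 = COGS $5,230.40 + ending $1,670.35

Ending inventory = $1,670.35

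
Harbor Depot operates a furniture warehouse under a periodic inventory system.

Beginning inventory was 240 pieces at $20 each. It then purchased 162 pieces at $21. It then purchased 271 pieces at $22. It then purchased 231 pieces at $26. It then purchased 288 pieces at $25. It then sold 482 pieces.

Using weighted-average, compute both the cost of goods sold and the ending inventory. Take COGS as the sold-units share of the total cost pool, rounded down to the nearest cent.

COGS = $11,067.39; ending inventory = $16,302.61

Sale 1, sell 482: 482/1192 × $27,370.00 → $11,067.39
Ending inventory (cost pool remaining) = $16,302.61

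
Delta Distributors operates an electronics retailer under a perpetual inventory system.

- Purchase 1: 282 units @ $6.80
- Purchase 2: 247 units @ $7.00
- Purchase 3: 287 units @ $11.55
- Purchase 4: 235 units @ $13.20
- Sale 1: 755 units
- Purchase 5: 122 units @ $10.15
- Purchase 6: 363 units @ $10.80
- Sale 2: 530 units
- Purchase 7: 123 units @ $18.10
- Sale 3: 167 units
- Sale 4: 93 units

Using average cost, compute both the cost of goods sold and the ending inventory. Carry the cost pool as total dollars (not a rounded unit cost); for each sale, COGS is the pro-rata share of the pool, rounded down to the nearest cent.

After Purchase 1: 282 on hand, pool $1,917.60 (≈ $6.8000 each)
After Purchase 2: 529 on hand, pool $3,646.60 (≈ $6.8934 each)
After Purchase 3: 816 on hand, pool $6,961.45 (≈ $8.5312 each)
After Purchase 4: 1051 on hand, pool $10,063.45 (≈ $9.5751 each)
Sale 1, sell 755: 755/1051 × $10,063.45 → $7,229.21
After Purchase 5: 418 on hand, pool $4,072.54 (≈ $9.7429 each)
After Purchase 6: 781 on hand, pool $7,992.94 (≈ $10.2342 each)
Sale 2, sell 530: 530/781 × $7,992.94 → $5,424.14
After Purchase 7: 374 on hand, pool $4,795.10 (≈ $12.8211 each)
Sale 3, sell 167: 167/374 × $4,795.10 → $2,141.12
Sale 4, sell 93: 93/207 × $2,653.98 → $1,192.36
Total COGS = $7,229.21 + $5,424.14 + $2,141.12 + $1,192.36 = $15,986.83
Ending inventory (cost pool remaining) = $1,461.62

COGS = $15,986.83; ending inventory = $1,461.62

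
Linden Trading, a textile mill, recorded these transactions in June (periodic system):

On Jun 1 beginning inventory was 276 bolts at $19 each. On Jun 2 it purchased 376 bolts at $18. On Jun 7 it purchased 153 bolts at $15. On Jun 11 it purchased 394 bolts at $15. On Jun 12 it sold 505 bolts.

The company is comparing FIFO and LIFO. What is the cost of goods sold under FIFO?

FIFO COGS: 276 @ $19 + 229 @ $18 = $9,366
LIFO COGS: 394 @ $15 + 111 @ $15 = $7,575

COGS = $9,366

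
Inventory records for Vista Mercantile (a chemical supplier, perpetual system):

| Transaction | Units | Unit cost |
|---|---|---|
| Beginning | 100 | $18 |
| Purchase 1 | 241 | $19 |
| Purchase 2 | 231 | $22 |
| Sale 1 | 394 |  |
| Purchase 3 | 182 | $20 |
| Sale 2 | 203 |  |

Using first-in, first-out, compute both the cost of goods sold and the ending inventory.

Sale 1 (394) [FIFO — oldest first]: 100 @ $18 + 241 @ $19 + 53 @ $22 = $7,545
Sale 2 (203) [FIFO — oldest first]: 178 @ $22 + 25 @ $20 = $4,416
Total COGS = $7,545 + $4,416 = $11,961
Ending inventory: 157 @ $20 = $3,140

COGS = $11,961; ending inventory = $3,140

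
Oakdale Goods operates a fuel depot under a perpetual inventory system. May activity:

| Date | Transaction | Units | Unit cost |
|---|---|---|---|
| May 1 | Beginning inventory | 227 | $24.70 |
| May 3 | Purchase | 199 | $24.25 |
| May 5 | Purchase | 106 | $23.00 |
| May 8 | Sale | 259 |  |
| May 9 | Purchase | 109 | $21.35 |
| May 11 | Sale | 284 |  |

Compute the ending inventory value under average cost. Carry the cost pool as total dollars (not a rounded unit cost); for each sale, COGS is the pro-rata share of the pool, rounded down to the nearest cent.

After May 1: 227 on hand, pool $5,606.90 (≈ $24.7000 each)
After May 3: 426 on hand, pool $10,432.65 (≈ $24.4898 each)
After May 5: 532 on hand, pool $12,870.65 (≈ $24.1930 each)
May 8, sell 259: 259/532 × $12,870.65 → $6,265.97
After May 9: 382 on hand, pool $8,931.83 (≈ $23.3818 each)
May 11, sell 284: 284/382 × $8,931.83 → $6,640.41
Total COGS = $6,265.97 + $6,640.41 = $12,906.38
Ending inventory (cost pool remaining) = $2,291.42

Ending inventory = $2,291.42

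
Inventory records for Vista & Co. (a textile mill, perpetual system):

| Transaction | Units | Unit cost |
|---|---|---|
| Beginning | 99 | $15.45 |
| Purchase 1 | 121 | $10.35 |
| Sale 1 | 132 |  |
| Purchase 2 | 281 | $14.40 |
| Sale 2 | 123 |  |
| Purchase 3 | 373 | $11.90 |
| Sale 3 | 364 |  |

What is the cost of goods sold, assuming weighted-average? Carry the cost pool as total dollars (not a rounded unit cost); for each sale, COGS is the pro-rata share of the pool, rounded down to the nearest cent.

COGS = $8,021.56

After Beginning: 99 on hand, pool $1,529.55 (≈ $15.4500 each)
After Purchase 1: 220 on hand, pool $2,781.90 (≈ $12.6450 each)
Sale 1, sell 132: 132/220 × $2,781.90 → $1,669.14
After Purchase 2: 369 on hand, pool $5,159.16 (≈ $13.9815 each)
Sale 2, sell 123: 123/369 × $5,159.16 → $1,719.72
After Purchase 3: 619 on hand, pool $7,878.14 (≈ $12.7272 each)
Sale 3, sell 364: 364/619 × $7,878.14 → $4,632.70
Total COGS = $1,669.14 + $1,719.72 + $4,632.70 = $8,021.56
Ending inventory (cost pool remaining) = $3,245.44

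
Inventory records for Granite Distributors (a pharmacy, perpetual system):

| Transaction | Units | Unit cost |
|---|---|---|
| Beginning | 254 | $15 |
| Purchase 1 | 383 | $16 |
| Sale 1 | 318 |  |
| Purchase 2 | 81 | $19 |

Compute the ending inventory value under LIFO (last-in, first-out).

Sale 1 (318) [LIFO — newest first]: 318 @ $16 = $5,088
Ending inventory: 254 @ $15 + 65 @ $16 + 81 @ $19 = $6,389

Ending inventory = $6,389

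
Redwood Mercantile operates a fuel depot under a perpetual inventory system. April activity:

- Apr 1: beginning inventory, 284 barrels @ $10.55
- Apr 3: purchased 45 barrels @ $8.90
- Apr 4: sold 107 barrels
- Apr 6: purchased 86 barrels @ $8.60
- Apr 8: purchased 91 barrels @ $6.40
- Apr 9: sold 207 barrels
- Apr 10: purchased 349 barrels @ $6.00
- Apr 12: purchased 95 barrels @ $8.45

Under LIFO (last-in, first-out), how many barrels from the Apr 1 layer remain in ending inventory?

192

Apr 4, 107 sold [LIFO — newest first]: 45 @ $8.90 + 62 @ $10.55 = $1,054.60
Apr 9, 207 sold [LIFO — newest first]: 91 @ $6.40 + 86 @ $8.60 + 30 @ $10.55 = $1,638.50
Total COGS = $1,054.60 + $1,638.50 = $2,693.10
Ending inventory: 192 @ $10.55 + 349 @ $6.00 + 95 @ $8.45 = $4,922.35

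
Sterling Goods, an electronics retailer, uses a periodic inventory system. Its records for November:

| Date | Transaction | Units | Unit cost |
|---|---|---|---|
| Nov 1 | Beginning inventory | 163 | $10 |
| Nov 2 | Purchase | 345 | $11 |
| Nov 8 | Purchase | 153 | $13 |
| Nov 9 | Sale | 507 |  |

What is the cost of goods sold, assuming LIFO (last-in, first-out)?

COGS = $5,874

Nov 9, 507 sold [LIFO — newest first]: 153 @ $13 + 345 @ $11 + 9 @ $10 = $5,874
Ending inventory: 154 @ $10 = $1,540
Check: goods available $7,414 = COGS $5,874 + ending $1,540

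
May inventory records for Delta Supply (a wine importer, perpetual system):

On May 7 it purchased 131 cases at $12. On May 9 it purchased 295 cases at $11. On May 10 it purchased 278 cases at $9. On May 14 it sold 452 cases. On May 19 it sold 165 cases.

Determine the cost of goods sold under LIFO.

May 14, 452 sold [LIFO — newest first]: 278 @ $9 + 174 @ $11 = $4,416
May 19, 165 sold [LIFO — newest first]: 121 @ $11 + 44 @ $12 = $1,859
Total COGS = $4,416 + $1,859 = $6,275
Ending inventory: 87 @ $12 = $1,044

COGS = $6,275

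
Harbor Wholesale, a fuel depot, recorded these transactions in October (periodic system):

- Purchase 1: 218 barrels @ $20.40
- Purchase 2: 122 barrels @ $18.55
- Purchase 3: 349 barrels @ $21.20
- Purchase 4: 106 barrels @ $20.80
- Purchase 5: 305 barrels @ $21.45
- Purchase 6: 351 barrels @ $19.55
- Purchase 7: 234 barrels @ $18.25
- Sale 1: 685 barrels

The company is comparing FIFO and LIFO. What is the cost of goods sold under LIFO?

FIFO COGS: 218 @ $20.40 + 122 @ $18.55 + 345 @ $21.20 = $14,024.30
LIFO COGS: 234 @ $18.25 + 351 @ $19.55 + 100 @ $21.45 = $13,277.55

COGS = $13,277.55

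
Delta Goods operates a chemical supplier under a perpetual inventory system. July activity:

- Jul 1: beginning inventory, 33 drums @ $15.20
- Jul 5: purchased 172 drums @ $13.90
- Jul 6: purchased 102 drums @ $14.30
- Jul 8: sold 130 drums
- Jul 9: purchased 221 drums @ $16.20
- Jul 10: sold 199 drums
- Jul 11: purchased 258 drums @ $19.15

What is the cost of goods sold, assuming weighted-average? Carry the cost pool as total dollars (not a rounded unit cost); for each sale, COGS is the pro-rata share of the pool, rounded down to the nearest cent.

COGS = $4,886.82

After Jul 1: 33 on hand, pool $501.60 (≈ $15.2000 each)
After Jul 5: 205 on hand, pool $2,892.40 (≈ $14.1093 each)
After Jul 6: 307 on hand, pool $4,351.00 (≈ $14.1726 each)
Jul 8, sell 130: 130/307 × $4,351.00 → $1,842.44
After Jul 9: 398 on hand, pool $6,088.76 (≈ $15.2984 each)
Jul 10, sell 199: 199/398 × $6,088.76 → $3,044.38
After Jul 11: 457 on hand, pool $7,985.08 (≈ $17.4728 each)
Total COGS = $1,842.44 + $3,044.38 = $4,886.82
Ending inventory (cost pool remaining) = $7,985.08
Check: goods available $12,871.90 = COGS $4,886.82 + ending $7,985.08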